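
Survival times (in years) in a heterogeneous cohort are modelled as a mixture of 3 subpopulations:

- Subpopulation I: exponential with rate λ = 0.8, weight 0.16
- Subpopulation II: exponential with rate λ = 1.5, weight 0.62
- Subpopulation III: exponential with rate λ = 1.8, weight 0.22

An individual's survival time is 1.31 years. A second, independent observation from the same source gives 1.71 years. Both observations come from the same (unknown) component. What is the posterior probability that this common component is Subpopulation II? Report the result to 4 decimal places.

0.5511

Apply Bayes' rule: the posterior for each component is proportional to its prior times its likelihood at x.
Since both observations come from the same component, the likelihood for component k is f_k(x₁)·f_k(x₂).
  L_I = [0.280511] × [0.203693] = 0.0571379
  L_II = [0.210234] × [0.115379] = 0.0242565
  L_III = [0.170297] × [0.0828923] = 0.0141163
Unnormalised posteriors:
  π_I·L_I = 0.16 × 0.0571379 = 0.00914207
  π_II·L_II = 0.62 × 0.0242565 = 0.015039
  π_III·L_III = 0.22 × 0.0141163 = 0.00310558
Sum: 0.00914207 + 0.015039 + 0.00310558 = 0.0272867
P(Subpopulation II | x₁,x₂) ≈ 0.5511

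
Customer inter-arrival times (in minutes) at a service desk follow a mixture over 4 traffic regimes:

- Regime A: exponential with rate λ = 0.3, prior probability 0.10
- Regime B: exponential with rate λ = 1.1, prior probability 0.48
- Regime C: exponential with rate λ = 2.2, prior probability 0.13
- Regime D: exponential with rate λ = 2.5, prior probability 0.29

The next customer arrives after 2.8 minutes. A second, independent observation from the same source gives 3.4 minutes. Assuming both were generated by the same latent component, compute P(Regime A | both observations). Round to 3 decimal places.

0.688

By Bayes' theorem, P(k | x) = π_k f_k(x) / Σ_j π_j f_j(x).
Since both observations come from the same component, the likelihood for component k is f_k(x₁)·f_k(x₂).
  L_A = [0.3·e^(−0.3·2.8) = 0.3·e^(−0.8400) = 0.129513] × [0.108178] = 0.0140105
  L_B = [1.1·e^(−1.1·2.8) = 1.1·e^(−3.0800) = 0.0505552] × [0.0261295] = 0.00132098
  L_C = [2.2·e^(−2.2·2.8) = 2.2·e^(−6.1600) = 0.00464696] × [0.00124137] = 5.76858e-06
  L_D = [2.5·e^(−2.5·2.8) = 2.5·e^(−7.0000) = 0.0022797] × [0.000508671] = 1.15962e-06
Weight by the priors:
  π_A·L_A = 0.10 × 0.0140105 = 0.00140105
  π_B·L_B = 0.48 × 0.00132098 = 0.000634072
  π_C·L_C = 0.13 × 5.76858e-06 = 7.49915e-07
  π_D·L_D = 0.29 × 1.15962e-06 = 3.3629e-07
Sum: 0.00140105 + 0.000634072 + 7.49915e-07 + 3.3629e-07 = 0.00203621
Responsibility of Regime A: 0.00140105 / 0.00203621 ≈ 0.688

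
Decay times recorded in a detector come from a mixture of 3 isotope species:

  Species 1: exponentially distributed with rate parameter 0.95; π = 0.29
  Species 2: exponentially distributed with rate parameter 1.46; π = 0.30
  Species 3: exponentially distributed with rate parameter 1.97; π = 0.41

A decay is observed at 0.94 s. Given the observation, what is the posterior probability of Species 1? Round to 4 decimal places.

0.3217

Apply Bayes' rule: the posterior for each component is proportional to its prior times its likelihood at x.
Exponential densities:
  L_1 = 0.388954
  L_2 = 0.370107
  L_3 = 0.3092
Multiply by the mixture weights:
  P(Z=1)·L_1 = 0.29 × 0.388954 = 0.112797
  P(Z=2)·L_2 = 0.30 × 0.370107 = 0.111032
  P(Z=3)·L_3 = 0.41 × 0.3092 = 0.126772
Denominator: 0.112797 + 0.111032 + 0.126772 = 0.350601
P(Species 1 | 0.94 s) ≈ 0.3217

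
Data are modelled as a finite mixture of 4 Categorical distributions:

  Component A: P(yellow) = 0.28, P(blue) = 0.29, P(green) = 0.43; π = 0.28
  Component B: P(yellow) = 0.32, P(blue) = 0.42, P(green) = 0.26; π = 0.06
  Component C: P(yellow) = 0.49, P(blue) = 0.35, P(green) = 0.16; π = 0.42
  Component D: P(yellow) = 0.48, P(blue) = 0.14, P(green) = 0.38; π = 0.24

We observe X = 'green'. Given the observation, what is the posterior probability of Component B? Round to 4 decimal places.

The responsibility of component k is w_k f_k(x) divided by Σ_j w_j f_j(x).
Component likelihoods at x = 'green':
  f_A = P(green | comp) = 0.43
  f_B = P(green | comp) = 0.26
  f_C = P(green | comp) = 0.16
  f_D = P(green | comp) = 0.38
Unnormalised posteriors:
  w_A·f_A = 0.28 × 0.43 = 0.1204
  w_B·f_B = 0.06 × 0.26 = 0.0156
  w_C·f_C = 0.42 × 0.16 = 0.0672
  w_D·f_D = 0.24 × 0.38 = 0.0912
Denominator: 0.1204 + 0.0156 + 0.0672 + 0.0912 = 0.2944
So the posterior for Component B is 0.0156 / 0.2944 ≈ 0.0530.

0.0530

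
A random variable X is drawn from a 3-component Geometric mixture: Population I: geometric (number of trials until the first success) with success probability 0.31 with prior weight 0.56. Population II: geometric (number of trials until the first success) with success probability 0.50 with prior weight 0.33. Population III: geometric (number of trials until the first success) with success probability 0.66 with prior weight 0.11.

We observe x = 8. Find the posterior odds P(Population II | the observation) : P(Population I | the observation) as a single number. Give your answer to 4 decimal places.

Since P(k|x) ∝ π_k f_k(x), the posterior odds are π_i f_i(x) / (π_j f_j(x)).
Evaluate each component's likelihood at the observed value:
  L_I = 0.31·(1−0.31)^7 = 0.31·0.0744635 = 0.0230837
  L_II = 0.50·(1−0.50)^7 = 0.50·0.0078125 = 0.00390625
  L_III = 0.66·(1−0.66)^7 = 0.66·0.000525234 = 0.000346654
0.00128906 / 0.0129269 ≈ 0.0997

0.0997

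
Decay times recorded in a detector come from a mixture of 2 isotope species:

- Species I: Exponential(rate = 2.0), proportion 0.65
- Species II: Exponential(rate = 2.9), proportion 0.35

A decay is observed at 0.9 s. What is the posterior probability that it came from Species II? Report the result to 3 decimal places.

Posterior ∝ prior × likelihood, so P(k | x) ∝ w_k f_k(x); normalise over all components.
Exponential densities:
  L_I = 2.0·e^(−2.0·0.9) = 2.0·e^(−1.8000) = 0.330598
  L_II = 2.9·e^(−2.9·0.9) = 2.9·e^(−2.6100) = 0.21325
Weight by the priors:
  w_I·L_I = 0.65 × 0.330598 = 0.214889
  w_II·L_II = 0.35 × 0.21325 = 0.0746376
Marginal: 0.214889 + 0.0746376 = 0.289526
Responsibility of Species II: 0.0746376 / 0.289526 ≈ 0.258

0.258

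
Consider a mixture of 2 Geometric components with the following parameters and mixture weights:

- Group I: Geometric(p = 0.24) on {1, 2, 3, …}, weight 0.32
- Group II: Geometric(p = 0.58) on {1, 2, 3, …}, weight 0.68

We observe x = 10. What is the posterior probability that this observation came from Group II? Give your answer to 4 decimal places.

The responsibility of component k is w_k f_k(x) divided by Σ_j w_j f_j(x).
Geometric probabilities:
  p_I = 0.24·(1−0.24)^9 = 0.24·0.0845906 = 0.0203018
  p_II = 0.58·(1−0.58)^9 = 0.58·0.000406671 = 0.000235869
Unnormalised posteriors:
  w_I·p_I = 0.32 × 0.0203018 = 0.00649656
  w_II·p_II = 0.68 × 0.000235869 = 0.000160391
Sum: 0.00649656 + 0.000160391 = 0.00665695
So the posterior for Group II is 0.000160391 / 0.00665695 ≈ 0.0241.

0.0241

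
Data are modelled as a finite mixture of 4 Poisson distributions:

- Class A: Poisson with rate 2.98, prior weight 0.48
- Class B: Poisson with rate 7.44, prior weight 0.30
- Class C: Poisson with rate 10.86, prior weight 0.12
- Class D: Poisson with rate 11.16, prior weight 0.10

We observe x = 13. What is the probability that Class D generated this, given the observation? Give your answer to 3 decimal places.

Posterior ∝ prior × likelihood, so P(k | x) ∝ w_k f_k(x); normalise over all components.
Component likelihoods at x = 13:
  L_A = 1.19216e-05
  L_B = 0.0201844
  L_C = 0.0901715
  L_D = 0.095198
Prior × likelihood for each component:
  w_A·L_A = 0.48 × 1.19216e-05 = 5.72236e-06
  w_B·L_B = 0.30 × 0.0201844 = 0.00605533
  w_C·L_C = 0.12 × 0.0901715 = 0.0108206
  w_D·L_D = 0.10 × 0.095198 = 0.0095198
Sum: 5.72236e-06 + 0.00605533 + 0.0108206 + 0.0095198 = 0.0264014
P(Class D | the observation) = 0.0095198 / 0.0264014 ≈ 0.361

0.361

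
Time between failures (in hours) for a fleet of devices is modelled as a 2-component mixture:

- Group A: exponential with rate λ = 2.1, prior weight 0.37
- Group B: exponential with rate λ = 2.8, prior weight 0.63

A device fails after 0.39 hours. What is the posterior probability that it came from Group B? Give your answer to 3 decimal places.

Posterior ∝ prior × likelihood, so P(k | x) ∝ π_k f_k(x); normalise over all components.
Exponential densities:
  L_A = 0.925832
  L_B = 0.939525
Multiply by the mixture weights:
  π_A·L_A = 0.37 × 0.925832 = 0.342558
  π_B·L_B = 0.63 × 0.939525 = 0.591901
Sum: 0.342558 + 0.591901 = 0.934459
Responsibility of Group B: 0.591901 / 0.934459 ≈ 0.633

0.633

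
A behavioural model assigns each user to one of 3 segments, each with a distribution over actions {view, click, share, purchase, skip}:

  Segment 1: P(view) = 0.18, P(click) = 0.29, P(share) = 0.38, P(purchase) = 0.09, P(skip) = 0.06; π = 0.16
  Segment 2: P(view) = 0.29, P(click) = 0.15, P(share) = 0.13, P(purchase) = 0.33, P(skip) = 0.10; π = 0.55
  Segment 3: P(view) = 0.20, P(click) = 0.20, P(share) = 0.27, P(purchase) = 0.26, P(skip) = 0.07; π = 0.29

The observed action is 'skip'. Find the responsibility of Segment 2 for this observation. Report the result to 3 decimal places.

The responsibility of component k is P(Z=k) f_k(x) divided by Σ_j P(Z=j) f_j(x).
Evaluate each component's likelihood at the observed value:
  p_1 = P(skip | comp) = 0.06
  p_2 = P(skip | comp) = 0.10
  p_3 = P(skip | comp) = 0.07
Prior × likelihood for each component:
  P(Z=1)·p_1 = 0.16 × 0.06 = 0.0096
  P(Z=2)·p_2 = 0.55 × 0.1 = 0.055
  P(Z=3)·p_3 = 0.29 × 0.07 = 0.0203
Evidence: 0.0096 + 0.055 + 0.0203 = 0.0849
P(Segment 2 | data) ≈ 0.648

0.648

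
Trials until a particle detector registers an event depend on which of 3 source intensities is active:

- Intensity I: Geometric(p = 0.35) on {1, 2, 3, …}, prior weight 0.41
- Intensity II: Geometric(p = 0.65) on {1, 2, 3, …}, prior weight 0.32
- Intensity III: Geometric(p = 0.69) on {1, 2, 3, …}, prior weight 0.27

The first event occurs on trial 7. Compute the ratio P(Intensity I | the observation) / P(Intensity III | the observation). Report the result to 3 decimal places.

65.456

The posterior odds equal the prior odds times the likelihood ratio: (π_i/π_j)·(f_i(x)/f_j(x)).
Geometric probabilities:
  p_I = 0.35·(1−0.35)^6 = 0.35·0.0754189 = 0.0263966
  p_II = 0.65·(1−0.65)^6 = 0.65·0.00183827 = 0.00119487
  p_III = 0.69·(1−0.69)^6 = 0.69·0.000887504 = 0.000612378
Odds = (0.41/0.27) × (0.0263966/0.000612378) = 1.51852 × 43.1051 ≈ 65.456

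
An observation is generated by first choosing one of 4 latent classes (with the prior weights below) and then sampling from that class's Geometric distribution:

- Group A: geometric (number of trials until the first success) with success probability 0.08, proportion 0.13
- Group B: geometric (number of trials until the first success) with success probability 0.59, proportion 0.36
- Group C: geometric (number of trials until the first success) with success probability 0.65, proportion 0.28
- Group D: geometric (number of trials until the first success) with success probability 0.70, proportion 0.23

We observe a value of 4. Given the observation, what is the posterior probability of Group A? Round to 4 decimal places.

P(component k | x) = P(Z=k)·f_k(x) / marginal(x), where marginal(x) = Σ_j P(Z=j)·f_j(x).
Geometric probabilities:
  p_A = 0.062295
  p_B = 0.0406634
  p_C = 0.0278687
  p_D = 0.0189
Multiply by the mixture weights:
  P(Z=A)·p_A = 0.13 × 0.062295 = 0.00809836
  P(Z=B)·p_B = 0.36 × 0.0406634 = 0.0146388
  P(Z=C)·p_C = 0.28 × 0.0278687 = 0.00780325
  P(Z=D)·p_D = 0.23 × 0.0189 = 0.004347
Marginal: 0.00809836 + 0.0146388 + 0.00780325 + 0.004347 = 0.0348874
Responsibility of Group A: 0.00809836 / 0.0348874 ≈ 0.2321

0.2321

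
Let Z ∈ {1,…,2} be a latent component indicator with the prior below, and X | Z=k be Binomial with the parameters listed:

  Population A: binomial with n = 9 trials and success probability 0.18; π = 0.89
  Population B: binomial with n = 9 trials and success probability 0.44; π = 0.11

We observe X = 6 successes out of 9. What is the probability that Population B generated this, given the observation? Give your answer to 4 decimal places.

0.8936

P(component k | x) = w_k·f_k(x) / marginal(x), where marginal(x) = Σ_j w_j·f_j(x).
Binomial probabilities:
  L_A = C(9,6)·0.18^6·0.82^3 = 84·3.40122e-05·0.551368 = 0.00157527
  L_B = C(9,6)·0.44^6·0.56^3 = 84·0.00725631·0.175616 = 0.107043
Multiply by the mixture weights:
  w_A·L_A = 0.89 × 0.00157527 = 0.00140199
  w_B·L_B = 0.11 × 0.107043 = 0.0117748
Marginal: 0.00140199 + 0.0117748 = 0.0131768
P(Population B | 6 successes out of 9) = 0.0117748 / 0.0131768 ≈ 0.8936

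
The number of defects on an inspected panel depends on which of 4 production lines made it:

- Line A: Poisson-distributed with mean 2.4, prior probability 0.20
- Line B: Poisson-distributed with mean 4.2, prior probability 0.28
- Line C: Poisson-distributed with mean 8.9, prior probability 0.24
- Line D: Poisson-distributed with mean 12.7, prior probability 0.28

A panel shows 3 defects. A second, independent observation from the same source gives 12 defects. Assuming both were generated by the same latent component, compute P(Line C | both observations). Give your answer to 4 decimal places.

Posterior ∝ prior × likelihood, so P(k | x) ∝ π_k f_k(x); normalise over all components.
Since both observations come from the same component, the likelihood for component k is f_k(x₁)·f_k(x₂).
  p_A = [0.209014] × [6.91658e-06] = 1.44566e-06
  p_B = [0.185165] × [0.00094323] = 0.000174654
  p_C = [0.016025] × [0.070327] = 0.00112699
  p_D = [0.00104165] × [0.112142] = 0.000116812
Multiply by the mixture weights:
  π_A·p_A = 0.20 × 1.44566e-06 = 2.89132e-07
  π_B·p_B = 0.28 × 0.000174654 = 4.8903e-05
  π_C·p_C = 0.24 × 0.00112699 = 0.000270478
  π_D·p_D = 0.28 × 0.000116812 = 3.27074e-05
Denominator: 2.89132e-07 + 4.8903e-05 + 0.000270478 + 3.27074e-05 = 0.000352377
Responsibility of Line C: 0.000270478 / 0.000352377 ≈ 0.7676

0.7676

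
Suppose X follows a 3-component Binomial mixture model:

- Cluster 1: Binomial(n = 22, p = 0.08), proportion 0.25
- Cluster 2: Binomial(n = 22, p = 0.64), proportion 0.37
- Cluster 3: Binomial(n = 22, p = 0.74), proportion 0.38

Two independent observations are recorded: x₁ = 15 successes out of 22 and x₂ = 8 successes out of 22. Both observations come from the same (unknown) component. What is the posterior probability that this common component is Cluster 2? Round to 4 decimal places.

P(component k | x) = P(Z=k)·f_k(x) / marginal(x), where marginal(x) = Σ_j P(Z=j)·f_j(x).
Since both observations come from the same component, the likelihood for component k is f_k(x₁)·f_k(x₂).
  L_1 = [3.34735e-12] × [0.00016695] = 5.58841e-16
  L_2 = [0.165445] × [0.00552729] = 0.000914463
  L_3 = [0.149667] × [0.000185489] = 2.77616e-05
Weight by the priors:
  P(Z=1)·L_1 = 0.25 × 5.58841e-16 = 1.3971e-16
  P(Z=2)·L_2 = 0.37 × 0.000914463 = 0.000338351
  P(Z=3)·L_3 = 0.38 × 2.77616e-05 = 1.05494e-05
Sum: 1.3971e-16 + 0.000338351 + 1.05494e-05 = 0.000348901
P(Cluster 2 | data) = 0.000338351 / 0.000348901 ≈ 0.9698

0.9698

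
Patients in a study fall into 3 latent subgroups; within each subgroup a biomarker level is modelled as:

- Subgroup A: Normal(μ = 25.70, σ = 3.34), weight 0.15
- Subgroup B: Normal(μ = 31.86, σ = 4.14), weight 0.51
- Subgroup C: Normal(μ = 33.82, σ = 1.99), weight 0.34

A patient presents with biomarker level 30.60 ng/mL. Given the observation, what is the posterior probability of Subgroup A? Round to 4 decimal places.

0.0855

P(component k | x) = P(Z=k)·f_k(x) / marginal(x), where marginal(x) = Σ_j P(Z=j)·f_j(x).
Evaluate each component's likelihood at the observed value:
  p_A = (1/(3.34·√(2π)))·exp(−(30.60−25.70)²/(2·3.34²)) = 0.119444·exp(-1.07614) = 0.0407194
  p_B = (1/(4.14·√(2π)))·exp(−(30.60−31.86)²/(2·4.14²)) = 0.096363·exp(-0.04631) = 0.0920017
  p_C = (1/(1.99·√(2π)))·exp(−(30.60−33.82)²/(2·1.99²)) = 0.200474·exp(-1.30911) = 0.05414
Weight by the priors:
  P(Z=A)·p_A = 0.15 × 0.0407194 = 0.00610791
  P(Z=B)·p_B = 0.51 × 0.0920017 = 0.0469209
  P(Z=C)·p_C = 0.34 × 0.05414 = 0.0184076
Marginal: 0.00610791 + 0.0469209 + 0.0184076 = 0.0714364
So the posterior for Subgroup A is 0.00610791 / 0.0714364 ≈ 0.0855.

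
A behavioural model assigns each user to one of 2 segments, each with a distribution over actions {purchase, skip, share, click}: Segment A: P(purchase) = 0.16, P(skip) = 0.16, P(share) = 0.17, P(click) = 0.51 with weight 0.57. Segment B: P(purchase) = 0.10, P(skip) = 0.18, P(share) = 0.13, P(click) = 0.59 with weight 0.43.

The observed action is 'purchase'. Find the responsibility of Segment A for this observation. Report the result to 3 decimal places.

0.680

By Bayes' theorem, P(k | x) = w_k f_k(x) / Σ_j w_j f_j(x).
Component likelihoods at x = 'purchase':
  L_A = 0.16
  L_B = 0.1
Multiply by the mixture weights:
  w_A·L_A = 0.57 × 0.16 = 0.0912
  w_B·L_B = 0.43 × 0.1 = 0.043
Sum: 0.0912 + 0.043 = 0.1342
P(Segment A | the observation) = 0.0912 / 0.1342 ≈ 0.680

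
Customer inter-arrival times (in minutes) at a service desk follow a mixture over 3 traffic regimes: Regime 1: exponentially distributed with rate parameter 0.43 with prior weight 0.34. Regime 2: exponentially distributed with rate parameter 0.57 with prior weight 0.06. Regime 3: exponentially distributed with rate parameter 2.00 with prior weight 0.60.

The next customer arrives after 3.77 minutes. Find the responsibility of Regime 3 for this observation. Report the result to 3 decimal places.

Apply Bayes' rule: the posterior for each component is proportional to its prior times its likelihood at x.
Exponential densities:
  f_1 = 0.0850029
  f_2 = 0.066469
  f_3 = 0.0010628
Weight by the priors:
  π_1·f_1 = 0.34 × 0.0850029 = 0.028901
  π_2·f_2 = 0.06 × 0.066469 = 0.00398814
  π_3·f_3 = 0.60 × 0.0010628 = 0.000637677
Sum: 0.028901 + 0.00398814 + 0.000637677 = 0.0335268
So the posterior for Regime 3 is 0.000637677 / 0.0335268 ≈ 0.019.

0.019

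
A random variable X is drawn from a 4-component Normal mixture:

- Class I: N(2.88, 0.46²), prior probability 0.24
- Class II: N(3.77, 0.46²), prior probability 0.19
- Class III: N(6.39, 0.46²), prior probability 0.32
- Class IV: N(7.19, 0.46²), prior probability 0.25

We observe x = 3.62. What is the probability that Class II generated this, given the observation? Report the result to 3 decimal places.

Posterior ∝ prior × likelihood, so P(k | x) ∝ P(Z=k) f_k(x); normalise over all components.
Evaluate each component's likelihood at the observed value:
  p_I = (1/(0.46·√(2π)))·exp(−(3.62−2.88)²/(2·0.46²)) = 0.867266·exp(-1.29395) = 0.237792
  p_II = (1/(0.46·√(2π)))·exp(−(3.62−3.77)²/(2·0.46²)) = 0.867266·exp(-0.05317) = 0.822361
  p_III = (1/(0.46·√(2π)))·exp(−(3.62−6.39)²/(2·0.46²)) = 0.867266·exp(-18.13067) = 1.15905e-08
  p_IV = (1/(0.46·√(2π)))·exp(−(3.62−7.19)²/(2·0.46²)) = 0.867266·exp(-30.11555) = 7.22996e-14
Multiply by the mixture weights:
  P(Z=I)·p_I = 0.24 × 0.237792 = 0.05707
  P(Z=II)·p_II = 0.19 × 0.822361 = 0.156249
  P(Z=III)·p_III = 0.32 × 1.15905e-08 = 3.70896e-09
  P(Z=IV)·p_IV = 0.25 × 7.22996e-14 = 1.80749e-14
Denominator: 0.05707 + 0.156249 + 3.70896e-09 + 1.80749e-14 = 0.213319
P(Class II | the observation) = 0.156249 / 0.213319 ≈ 0.732

0.732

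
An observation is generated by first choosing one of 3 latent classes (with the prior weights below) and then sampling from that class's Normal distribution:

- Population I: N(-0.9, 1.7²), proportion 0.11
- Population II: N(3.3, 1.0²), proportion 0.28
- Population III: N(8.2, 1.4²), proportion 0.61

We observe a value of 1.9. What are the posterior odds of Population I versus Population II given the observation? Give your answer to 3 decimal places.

Since P(k|x) ∝ w_k f_k(x), the posterior odds are w_i f_i(x) / (w_j f_j(x)).
Evaluate each component's likelihood at the observed value:
  p_I = 0.0604482
  p_II = 0.149727
  p_III = 1.1417e-05
Posterior odds = (w_I·p_I) / (w_II·p_II) = (0.11·0.0604482) / (0.28·0.149727) = 0.0066493 / 0.0419237 ≈ 0.159

0.159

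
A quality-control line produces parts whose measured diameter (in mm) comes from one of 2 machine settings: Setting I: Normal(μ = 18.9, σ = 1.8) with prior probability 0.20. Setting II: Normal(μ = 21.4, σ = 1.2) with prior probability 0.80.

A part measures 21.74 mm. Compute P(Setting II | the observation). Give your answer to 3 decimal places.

0.952

The responsibility of component k is w_k f_k(x) divided by Σ_j w_j f_j(x).
Evaluate each component's likelihood at the observed value:
  f_I = (1/(1.8·√(2π)))·exp(−(21.74−18.9)²/(2·1.8²)) = 0.221635·exp(-1.24469) = 0.0638374
  f_II = (1/(1.2·√(2π)))·exp(−(21.74−21.4)²/(2·1.2²)) = 0.332452·exp(-0.04014) = 0.319372
Multiply by the mixture weights:
  w_I·f_I = 0.20 × 0.0638374 = 0.0127675
  w_II·f_II = 0.80 × 0.319372 = 0.255498
Denominator: 0.0127675 + 0.255498 = 0.268265
So the posterior for Setting II is 0.255498 / 0.268265 ≈ 0.952.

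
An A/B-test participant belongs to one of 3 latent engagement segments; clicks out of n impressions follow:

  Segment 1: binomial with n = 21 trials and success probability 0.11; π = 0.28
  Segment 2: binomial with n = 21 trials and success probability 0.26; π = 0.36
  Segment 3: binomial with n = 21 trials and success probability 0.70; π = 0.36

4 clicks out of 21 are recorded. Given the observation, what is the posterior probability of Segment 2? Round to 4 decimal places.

Posterior ∝ prior × likelihood, so P(k | x) ∝ w_k f_k(x); normalise over all components.
Evaluate each component's likelihood at the observed value:
  p_1 = C(21,4)·0.11^4·0.89^17 = 5985·0.00014641·0.137921 = 0.120855
  p_2 = C(21,4)·0.26^4·0.74^17 = 5985·0.00456976·0.00598328 = 0.163643
  p_3 = C(21,4)·0.70^4·0.30^17 = 5985·0.2401·1.2914e-09 = 1.85574e-06
Weight by the priors:
  w_1·p_1 = 0.28 × 0.120855 = 0.0338394
  w_2·p_2 = 0.36 × 0.163643 = 0.0589114
  w_3·p_3 = 0.36 × 1.85574e-06 = 6.68067e-07
Denominator: 0.0338394 + 0.0589114 + 6.68067e-07 = 0.0927515
P(Segment 2 | 4 clicks out of 21) ≈ 0.6352

0.6352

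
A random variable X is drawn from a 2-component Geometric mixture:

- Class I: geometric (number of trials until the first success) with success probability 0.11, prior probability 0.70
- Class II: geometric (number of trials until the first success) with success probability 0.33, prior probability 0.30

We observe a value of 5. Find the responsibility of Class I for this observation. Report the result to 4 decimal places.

0.7077

The responsibility of component k is P(Z=k) f_k(x) divided by Σ_j P(Z=j) f_j(x).
Component likelihoods at x = 5:
  f_I = 0.11·(1−0.11)^4 = 0.11·0.627422 = 0.0690165
  f_II = 0.33·(1−0.33)^4 = 0.33·0.201511 = 0.0664987
Weight by the priors:
  P(Z=I)·f_I = 0.70 × 0.0690165 = 0.0483115
  P(Z=II)·f_II = 0.30 × 0.0664987 = 0.0199496
Sum: 0.0483115 + 0.0199496 = 0.0682611
So the posterior for Class I is 0.0483115 / 0.0682611 ≈ 0.7077.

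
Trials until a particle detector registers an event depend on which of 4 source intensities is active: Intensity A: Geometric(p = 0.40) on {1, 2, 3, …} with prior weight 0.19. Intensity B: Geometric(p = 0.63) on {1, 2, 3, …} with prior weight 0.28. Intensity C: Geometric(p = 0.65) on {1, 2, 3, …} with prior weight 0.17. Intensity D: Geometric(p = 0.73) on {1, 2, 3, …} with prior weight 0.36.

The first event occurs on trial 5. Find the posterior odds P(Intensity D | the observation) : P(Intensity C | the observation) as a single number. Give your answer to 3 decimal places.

Since P(k|x) ∝ π_k f_k(x), the posterior odds are π_i f_i(x) / (π_j f_j(x)).
Component likelihoods at x = 5:
  f_A = 0.05184
  f_B = 0.0118072
  f_C = 0.00975406
  f_D = 0.00387952
0.00139663 / 0.00165819 ≈ 0.842

0.842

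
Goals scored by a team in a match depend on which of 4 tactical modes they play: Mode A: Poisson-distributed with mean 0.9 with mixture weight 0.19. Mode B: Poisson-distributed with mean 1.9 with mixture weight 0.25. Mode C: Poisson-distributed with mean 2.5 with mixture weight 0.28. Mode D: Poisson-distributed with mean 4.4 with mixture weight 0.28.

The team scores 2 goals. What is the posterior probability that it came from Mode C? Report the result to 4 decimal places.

0.3523

By Bayes' theorem, P(k | x) = π_k f_k(x) / Σ_j π_j f_j(x).
Component likelihoods at x = 2 goals:
  L_A = e^(−0.9)·0.9^2/2! = 0.164661
  L_B = e^(−1.9)·1.9^2/2! = 0.269971
  L_C = e^(−2.5)·2.5^2/2! = 0.256516
  L_D = e^(−4.4)·4.4^2/2! = 0.118845
Weight by the priors:
  π_A·L_A = 0.19 × 0.164661 = 0.0312855
  π_B·L_B = 0.25 × 0.269971 = 0.0674928
  π_C·L_C = 0.28 × 0.256516 = 0.0718244
  π_D·L_D = 0.28 × 0.118845 = 0.0332765
Normaliser: 0.0312855 + 0.0674928 + 0.0718244 + 0.0332765 = 0.203879
P(Mode C | the observation) = 0.0718244 / 0.203879 ≈ 0.3523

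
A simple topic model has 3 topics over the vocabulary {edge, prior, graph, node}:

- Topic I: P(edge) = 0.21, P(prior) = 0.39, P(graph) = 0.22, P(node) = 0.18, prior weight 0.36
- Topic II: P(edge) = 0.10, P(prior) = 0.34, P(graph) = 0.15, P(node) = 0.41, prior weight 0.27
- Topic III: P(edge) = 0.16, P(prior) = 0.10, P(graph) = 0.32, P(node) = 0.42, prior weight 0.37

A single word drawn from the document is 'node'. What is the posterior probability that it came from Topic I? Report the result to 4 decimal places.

By Bayes' theorem, P(k | x) = P(Z=k) f_k(x) / Σ_j P(Z=j) f_j(x).
Evaluate each component's likelihood at the observed value:
  p_I = P(node | comp) = 0.18
  p_II = P(node | comp) = 0.41
  p_III = P(node | comp) = 0.42
Prior × likelihood for each component:
  P(Z=I)·p_I = 0.36 × 0.18 = 0.0648
  P(Z=II)·p_II = 0.27 × 0.41 = 0.1107
  P(Z=III)·p_III = 0.37 × 0.42 = 0.1554
Sum: 0.0648 + 0.1107 + 0.1554 = 0.3309
P(Topic I | data) = 0.0648 / 0.3309 ≈ 0.1958

0.1958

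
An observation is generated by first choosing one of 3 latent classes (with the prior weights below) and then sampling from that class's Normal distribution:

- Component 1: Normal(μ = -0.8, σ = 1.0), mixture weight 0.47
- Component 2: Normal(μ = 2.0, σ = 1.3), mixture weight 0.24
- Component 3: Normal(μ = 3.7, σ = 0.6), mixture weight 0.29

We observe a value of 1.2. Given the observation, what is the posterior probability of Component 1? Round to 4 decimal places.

P(component k | x) = P(Z=k)·f_k(x) / marginal(x), where marginal(x) = Σ_j P(Z=j)·f_j(x).
Evaluate each component's likelihood at the observed value:
  f_1 = (1/(1.0·√(2π)))·exp(−(1.2−-0.8)²/(2·1.0²)) = 0.398942·exp(-2.00000) = 0.053991
  f_2 = (1/(1.3·√(2π)))·exp(−(1.2−2.0)²/(2·1.3²)) = 0.306879·exp(-0.18935) = 0.253941
  f_3 = (1/(0.6·√(2π)))·exp(−(1.2−3.7)²/(2·0.6²)) = 0.664904·exp(-8.68056) = 0.000112938
Prior × likelihood for each component:
  P(Z=1)·f_1 = 0.47 × 0.053991 = 0.0253758
  P(Z=2)·f_2 = 0.24 × 0.253941 = 0.0609459
  P(Z=3)·f_3 = 0.29 × 0.000112938 = 3.27521e-05
Evidence: 0.0253758 + 0.0609459 + 3.27521e-05 = 0.0863544
Responsibility of Component 1: 0.0253758 / 0.0863544 ≈ 0.2939

0.2939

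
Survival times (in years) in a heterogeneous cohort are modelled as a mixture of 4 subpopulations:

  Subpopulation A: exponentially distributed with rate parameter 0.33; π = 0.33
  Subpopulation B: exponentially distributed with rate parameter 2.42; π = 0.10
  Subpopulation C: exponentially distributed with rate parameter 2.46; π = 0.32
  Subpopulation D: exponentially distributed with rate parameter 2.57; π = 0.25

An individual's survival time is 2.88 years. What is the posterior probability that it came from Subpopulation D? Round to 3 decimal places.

0.009

By Bayes' theorem, P(k | x) = π_k f_k(x) / Σ_j π_j f_j(x).
Evaluate each component's likelihood at the observed value:
  L_A = 0.33·e^(−0.33·2.88) = 0.33·e^(−0.9504) = 0.127573
  L_B = 2.42·e^(−2.42·2.88) = 2.42·e^(−6.9696) = 0.00227487
  L_C = 2.46·e^(−2.46·2.88) = 2.46·e^(−7.0848) = 0.00206085
  L_D = 2.57·e^(−2.57·2.88) = 2.57·e^(−7.4016) = 0.00156841
Multiply by the mixture weights:
  π_A·L_A = 0.33 × 0.127573 = 0.0420993
  π_B·L_B = 0.10 × 0.00227487 = 0.000227487
  π_C·L_C = 0.32 × 0.00206085 = 0.000659471
  π_D·L_D = 0.25 × 0.00156841 = 0.000392102
Normaliser: 0.0420993 + 0.000227487 + 0.000659471 + 0.000392102 = 0.0433783
P(Subpopulation D | x) = 0.000392102 / 0.0433783 ≈ 0.009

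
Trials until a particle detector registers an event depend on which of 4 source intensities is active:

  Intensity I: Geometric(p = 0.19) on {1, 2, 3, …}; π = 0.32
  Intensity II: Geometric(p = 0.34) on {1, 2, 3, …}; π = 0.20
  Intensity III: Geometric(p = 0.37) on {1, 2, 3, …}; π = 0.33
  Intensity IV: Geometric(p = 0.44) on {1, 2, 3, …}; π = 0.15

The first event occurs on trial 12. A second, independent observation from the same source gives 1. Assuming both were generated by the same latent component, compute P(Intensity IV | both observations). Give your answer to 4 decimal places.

0.0289

Apply Bayes' rule: the posterior for each component is proportional to its prior times its likelihood at x.
Since both observations come from the same component, the likelihood for component k is f_k(x₁)·f_k(x₂).
  f_I = [0.0187106] × [0.19] = 0.00355502
  f_II = [0.00351935] × [0.34] = 0.00119658
  f_III = [0.00229587] × [0.37] = 0.000849473
  f_IV = [0.000747345] × [0.44] = 0.000328832
Multiply by the mixture weights:
  w_I·f_I = 0.32 × 0.00355502 = 0.00113761
  w_II·f_II = 0.20 × 0.00119658 = 0.000239316
  w_III·f_III = 0.33 × 0.000849473 = 0.000280326
  w_IV·f_IV = 0.15 × 0.000328832 = 4.93248e-05
Marginal: 0.00113761 + 0.000239316 + 0.000280326 + 4.93248e-05 = 0.00170657
So the posterior for Intensity IV is 4.93248e-05 / 0.00170657 ≈ 0.0289.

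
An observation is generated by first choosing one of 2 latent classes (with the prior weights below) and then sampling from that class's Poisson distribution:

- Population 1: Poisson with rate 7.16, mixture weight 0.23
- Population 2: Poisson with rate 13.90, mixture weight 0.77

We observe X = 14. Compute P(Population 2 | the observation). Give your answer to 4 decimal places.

0.9771

Apply Bayes' rule: the posterior for each component is proportional to its prior times its likelihood at x.
Component likelihoods at x = 14:
  L_1 = 0.00829517
  L_2 = 0.105951
Unnormalised posteriors:
  π_1·L_1 = 0.23 × 0.00829517 = 0.00190789
  π_2·L_2 = 0.77 × 0.105951 = 0.0815824
Normaliser: 0.00190789 + 0.0815824 = 0.0834903
P(Population 2 | data) = 0.0815824 / 0.0834903 ≈ 0.9771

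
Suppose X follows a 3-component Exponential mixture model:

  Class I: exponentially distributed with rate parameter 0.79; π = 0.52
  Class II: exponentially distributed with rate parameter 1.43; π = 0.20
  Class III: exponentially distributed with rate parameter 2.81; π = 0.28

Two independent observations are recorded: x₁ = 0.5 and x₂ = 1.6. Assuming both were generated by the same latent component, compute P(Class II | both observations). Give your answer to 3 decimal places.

0.230

Posterior ∝ prior × likelihood, so P(k | x) ∝ P(Z=k) f_k(x); normalise over all components.
Since both observations come from the same component, the likelihood for component k is f_k(x₁)·f_k(x₂).
  f_I = [0.79·e^(−0.79·0.5) = 0.79·e^(−0.3950) = 0.532207] × [0.223192] = 0.118784
  f_II = [1.43·e^(−1.43·0.5) = 1.43·e^(−0.7150) = 0.699545] × [0.145101] = 0.101505
  f_III = [2.81·e^(−2.81·0.5) = 2.81·e^(−1.4050) = 0.689481] × [0.0313414] = 0.0216093
Multiply by the mixture weights:
  P(Z=I)·f_I = 0.52 × 0.118784 = 0.0617679
  P(Z=II)·f_II = 0.20 × 0.101505 = 0.0203009
  P(Z=III)·f_III = 0.28 × 0.0216093 = 0.00605061
Sum: 0.0617679 + 0.0203009 + 0.00605061 = 0.0881194
P(Class II | x₁, x₂) = 0.0203009 / 0.0881194 ≈ 0.230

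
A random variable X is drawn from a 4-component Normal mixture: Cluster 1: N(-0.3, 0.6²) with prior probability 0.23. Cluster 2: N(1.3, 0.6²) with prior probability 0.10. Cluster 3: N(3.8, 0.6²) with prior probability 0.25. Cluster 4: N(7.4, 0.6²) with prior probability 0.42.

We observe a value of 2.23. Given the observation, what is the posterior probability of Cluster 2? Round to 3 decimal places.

0.786

Posterior ∝ prior × likelihood, so P(k | x) ∝ P(Z=k) f_k(x); normalise over all components.
Normal densities:
  f_1 = (1/(0.6·√(2π)))·exp(−(2.23−-0.3)²/(2·0.6²)) = 0.664904·exp(-8.89014) = 9.15842e-05
  f_2 = (1/(0.6·√(2π)))·exp(−(2.23−1.3)²/(2·0.6²)) = 0.664904·exp(-1.20125) = 0.200015
  f_3 = (1/(0.6·√(2π)))·exp(−(2.23−3.8)²/(2·0.6²)) = 0.664904·exp(-3.42347) = 0.0216752
  f_4 = (1/(0.6·√(2π)))·exp(−(2.23−7.4)²/(2·0.6²)) = 0.664904·exp(-37.12347) = 5.01464e-17
Multiply by the mixture weights:
  P(Z=1)·f_1 = 0.23 × 9.15842e-05 = 2.10644e-05
  P(Z=2)·f_2 = 0.10 × 0.200015 = 0.0200015
  P(Z=3)·f_3 = 0.25 × 0.0216752 = 0.00541881
  P(Z=4)·f_4 = 0.42 × 5.01464e-17 = 2.10615e-17
Denominator: 2.10644e-05 + 0.0200015 + 0.00541881 + 2.10615e-17 = 0.0254414
P(Cluster 2 | 2.23) = 0.0200015 / 0.0254414 ≈ 0.786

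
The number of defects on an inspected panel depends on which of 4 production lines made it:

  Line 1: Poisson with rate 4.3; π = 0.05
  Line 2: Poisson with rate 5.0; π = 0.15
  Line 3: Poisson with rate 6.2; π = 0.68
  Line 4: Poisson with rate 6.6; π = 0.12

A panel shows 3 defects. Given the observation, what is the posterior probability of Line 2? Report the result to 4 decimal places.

0.2272

Posterior ∝ prior × likelihood, so P(k | x) ∝ π_k f_k(x); normalise over all components.
Component likelihoods at x = 3 defects:
  p_1 = 0.179799
  p_2 = 0.140374
  p_3 = 0.0806117
  p_4 = 0.0651834
Weight by the priors:
  π_1·p_1 = 0.05 × 0.179799 = 0.00898996
  π_2·p_2 = 0.15 × 0.140374 = 0.0210561
  π_3·p_3 = 0.68 × 0.0806117 = 0.0548159
  π_4·p_4 = 0.12 × 0.0651834 = 0.00782201
Marginal: 0.00898996 + 0.0210561 + 0.0548159 + 0.00782201 = 0.092684
So the posterior for Line 2 is 0.0210561 / 0.092684 ≈ 0.2272.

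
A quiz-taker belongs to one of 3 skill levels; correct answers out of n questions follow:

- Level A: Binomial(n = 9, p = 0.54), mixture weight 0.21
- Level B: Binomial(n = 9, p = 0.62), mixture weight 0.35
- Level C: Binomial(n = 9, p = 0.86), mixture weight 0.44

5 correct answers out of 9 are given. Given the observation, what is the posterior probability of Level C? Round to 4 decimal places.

The responsibility of component k is w_k f_k(x) divided by Σ_j w_j f_j(x).
Binomial probabilities:
  L_A = C(9,5)·0.54^5·0.46^4 = 126·0.0459165·0.0447746 = 0.259042
  L_B = C(9,5)·0.62^5·0.38^4 = 126·0.0916133·0.0208514 = 0.240693
  L_C = C(9,5)·0.86^5·0.14^4 = 126·0.470427·0.00038416 = 0.0227706
Multiply by the mixture weights:
  w_A·L_A = 0.21 × 0.259042 = 0.0543989
  w_B·L_B = 0.35 × 0.240693 = 0.0842425
  w_C·L_C = 0.44 × 0.0227706 = 0.0100191
Denominator: 0.0543989 + 0.0842425 + 0.0100191 = 0.14866
P(Level C | data) ≈ 0.0674

0.0674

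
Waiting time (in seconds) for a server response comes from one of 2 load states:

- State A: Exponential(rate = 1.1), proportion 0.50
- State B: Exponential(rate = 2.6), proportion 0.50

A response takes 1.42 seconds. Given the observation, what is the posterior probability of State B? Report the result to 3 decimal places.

0.219

By Bayes' theorem, P(k | x) = π_k f_k(x) / Σ_j π_j f_j(x).
Component likelihoods at x = 1.42 seconds:
  f_A = 1.1·e^(−1.1·1.42) = 1.1·e^(−1.5620) = 0.230688
  f_B = 2.6·e^(−2.6·1.42) = 2.6·e^(−3.6920) = 0.0647975
Multiply by the mixture weights:
  π_A·f_A = 0.50 × 0.230688 = 0.115344
  π_B·f_B = 0.50 × 0.0647975 = 0.0323987
Sum: 0.115344 + 0.0323987 = 0.147743
P(State B | the observation) = 0.0323987 / 0.147743 ≈ 0.219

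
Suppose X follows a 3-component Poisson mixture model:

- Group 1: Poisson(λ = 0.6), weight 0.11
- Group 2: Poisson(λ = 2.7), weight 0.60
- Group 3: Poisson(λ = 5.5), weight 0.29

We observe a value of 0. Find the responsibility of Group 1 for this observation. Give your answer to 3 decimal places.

The responsibility of component k is π_k f_k(x) divided by Σ_j π_j f_j(x).
Component likelihoods at x = 0:
  f_1 = 0.548812
  f_2 = 0.0672055
  f_3 = 0.00408677
Multiply by the mixture weights:
  π_1·f_1 = 0.11 × 0.548812 = 0.0603693
  π_2·f_2 = 0.60 × 0.0672055 = 0.0403233
  π_3·f_3 = 0.29 × 0.00408677 = 0.00118516
Evidence: 0.0603693 + 0.0403233 + 0.00118516 = 0.101878
P(Group 1 | 0) = 0.0603693 / 0.101878 ≈ 0.593

0.593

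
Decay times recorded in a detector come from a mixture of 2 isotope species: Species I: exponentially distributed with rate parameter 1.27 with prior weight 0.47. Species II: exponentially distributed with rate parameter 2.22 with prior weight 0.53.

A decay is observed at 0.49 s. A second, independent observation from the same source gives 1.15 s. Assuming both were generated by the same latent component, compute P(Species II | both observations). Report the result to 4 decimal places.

0.4205

The responsibility of component k is w_k f_k(x) divided by Σ_j w_j f_j(x).
Since both observations come from the same component, the likelihood for component k is f_k(x₁)·f_k(x₂).
  p_I = [0.68162] × [0.294793] = 0.200937
  p_II = [0.748045] × [0.172822] = 0.129279
Multiply by the mixture weights:
  w_I·p_I = 0.47 × 0.200937 = 0.0944402
  w_II·p_II = 0.53 × 0.129279 = 0.0685177
Denominator: 0.0944402 + 0.0685177 = 0.162958
P(Species II | x) = 0.0685177 / 0.162958 ≈ 0.4205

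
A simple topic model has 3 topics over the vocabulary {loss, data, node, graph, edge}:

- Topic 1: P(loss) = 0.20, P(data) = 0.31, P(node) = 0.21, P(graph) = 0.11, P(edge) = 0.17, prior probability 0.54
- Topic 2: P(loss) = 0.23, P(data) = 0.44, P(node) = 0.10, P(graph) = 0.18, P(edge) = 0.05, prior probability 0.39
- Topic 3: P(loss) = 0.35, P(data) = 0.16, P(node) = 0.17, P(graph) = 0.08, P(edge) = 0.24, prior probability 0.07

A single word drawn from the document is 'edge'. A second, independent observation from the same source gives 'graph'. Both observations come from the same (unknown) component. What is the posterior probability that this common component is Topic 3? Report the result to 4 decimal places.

The responsibility of component k is P(Z=k) f_k(x) divided by Σ_j P(Z=j) f_j(x).
Since both observations come from the same component, the likelihood for component k is f_k(x₁)·f_k(x₂).
  p_1 = [P(edge | comp) = 0.17] × [0.11] = 0.0187
  p_2 = [P(edge | comp) = 0.05] × [0.18] = 0.009
  p_3 = [P(edge | comp) = 0.24] × [0.08] = 0.0192
Prior × likelihood for each component:
  P(Z=1)·p_1 = 0.54 × 0.0187 = 0.010098
  P(Z=2)·p_2 = 0.39 × 0.009 = 0.00351
  P(Z=3)·p_3 = 0.07 × 0.0192 = 0.001344
Sum: 0.010098 + 0.00351 + 0.001344 = 0.014952
P(Topic 3 | x₁, x₂) ≈ 0.0899

0.0899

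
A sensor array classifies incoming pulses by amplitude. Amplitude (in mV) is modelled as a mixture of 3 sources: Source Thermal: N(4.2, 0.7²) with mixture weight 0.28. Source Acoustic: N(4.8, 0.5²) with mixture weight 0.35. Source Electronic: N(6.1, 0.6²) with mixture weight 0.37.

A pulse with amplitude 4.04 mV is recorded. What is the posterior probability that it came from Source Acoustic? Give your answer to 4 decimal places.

P(component k | x) = w_k·f_k(x) / marginal(x), where marginal(x) = Σ_j w_j·f_j(x).
Component likelihoods at x = 4.04 mV:
  L_Thermal = (1/(0.7·√(2π)))·exp(−(4.04−4.2)²/(2·0.7²)) = 0.569918·exp(-0.02612) = 0.555223
  L_Acoustic = (1/(0.5·√(2π)))·exp(−(4.04−4.8)²/(2·0.5²)) = 0.797885·exp(-1.15520) = 0.251329
  L_Electronic = (1/(0.6·√(2π)))·exp(−(4.04−6.1)²/(2·0.6²)) = 0.664904·exp(-5.89389) = 0.00183263
Weight by the priors:
  w_Thermal·L_Thermal = 0.28 × 0.555223 = 0.155462
  w_Acoustic·L_Acoustic = 0.35 × 0.251329 = 0.0879652
  w_Electronic·L_Electronic = 0.37 × 0.00183263 = 0.000678074
Marginal: 0.155462 + 0.0879652 + 0.000678074 = 0.244106
So the posterior for Source Acoustic is 0.0879652 / 0.244106 ≈ 0.3604.

0.3604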